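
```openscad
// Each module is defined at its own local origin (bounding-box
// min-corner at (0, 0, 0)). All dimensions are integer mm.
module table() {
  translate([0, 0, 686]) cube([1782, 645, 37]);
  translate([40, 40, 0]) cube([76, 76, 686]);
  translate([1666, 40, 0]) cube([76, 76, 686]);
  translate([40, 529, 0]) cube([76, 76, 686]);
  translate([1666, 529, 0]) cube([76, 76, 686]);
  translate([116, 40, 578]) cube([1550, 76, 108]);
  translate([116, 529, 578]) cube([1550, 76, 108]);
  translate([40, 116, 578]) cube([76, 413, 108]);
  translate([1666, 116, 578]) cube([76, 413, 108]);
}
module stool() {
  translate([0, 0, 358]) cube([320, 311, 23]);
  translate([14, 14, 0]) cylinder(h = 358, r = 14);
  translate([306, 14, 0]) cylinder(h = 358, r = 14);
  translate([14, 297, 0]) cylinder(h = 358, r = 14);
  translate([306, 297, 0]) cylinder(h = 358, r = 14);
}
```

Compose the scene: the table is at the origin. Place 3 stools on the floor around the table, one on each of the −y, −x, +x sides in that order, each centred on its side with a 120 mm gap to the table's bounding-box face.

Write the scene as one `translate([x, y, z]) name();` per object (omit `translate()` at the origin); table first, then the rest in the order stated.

table();
translate([731, -431, 0]) stool();
translate([-440, 167, 0]) stool();
translate([1902, 167, 0]) stool();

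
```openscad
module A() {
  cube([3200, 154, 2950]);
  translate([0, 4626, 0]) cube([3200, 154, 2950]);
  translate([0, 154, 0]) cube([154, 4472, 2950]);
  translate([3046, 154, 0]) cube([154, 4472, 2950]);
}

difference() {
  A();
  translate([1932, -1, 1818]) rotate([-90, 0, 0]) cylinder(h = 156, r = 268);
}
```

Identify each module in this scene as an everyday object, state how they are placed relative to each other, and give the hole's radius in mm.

The subtracted cylinder has r = 268 mm.

A is a house frame. The house frame has a circular hole through its front wall. The hole's radius is 268 mm.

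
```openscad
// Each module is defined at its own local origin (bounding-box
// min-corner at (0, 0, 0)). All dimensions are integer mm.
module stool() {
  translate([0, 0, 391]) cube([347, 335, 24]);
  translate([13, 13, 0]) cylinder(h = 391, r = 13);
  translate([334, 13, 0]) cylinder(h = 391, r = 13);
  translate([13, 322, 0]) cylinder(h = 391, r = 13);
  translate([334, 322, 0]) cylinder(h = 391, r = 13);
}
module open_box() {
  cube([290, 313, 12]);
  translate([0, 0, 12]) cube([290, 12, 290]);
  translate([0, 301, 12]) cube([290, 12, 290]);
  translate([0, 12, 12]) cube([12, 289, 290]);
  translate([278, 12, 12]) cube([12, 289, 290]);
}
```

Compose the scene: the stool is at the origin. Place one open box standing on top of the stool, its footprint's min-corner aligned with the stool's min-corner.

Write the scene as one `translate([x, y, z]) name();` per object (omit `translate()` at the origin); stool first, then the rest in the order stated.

stool();
translate([0, 0, 415]) open_box();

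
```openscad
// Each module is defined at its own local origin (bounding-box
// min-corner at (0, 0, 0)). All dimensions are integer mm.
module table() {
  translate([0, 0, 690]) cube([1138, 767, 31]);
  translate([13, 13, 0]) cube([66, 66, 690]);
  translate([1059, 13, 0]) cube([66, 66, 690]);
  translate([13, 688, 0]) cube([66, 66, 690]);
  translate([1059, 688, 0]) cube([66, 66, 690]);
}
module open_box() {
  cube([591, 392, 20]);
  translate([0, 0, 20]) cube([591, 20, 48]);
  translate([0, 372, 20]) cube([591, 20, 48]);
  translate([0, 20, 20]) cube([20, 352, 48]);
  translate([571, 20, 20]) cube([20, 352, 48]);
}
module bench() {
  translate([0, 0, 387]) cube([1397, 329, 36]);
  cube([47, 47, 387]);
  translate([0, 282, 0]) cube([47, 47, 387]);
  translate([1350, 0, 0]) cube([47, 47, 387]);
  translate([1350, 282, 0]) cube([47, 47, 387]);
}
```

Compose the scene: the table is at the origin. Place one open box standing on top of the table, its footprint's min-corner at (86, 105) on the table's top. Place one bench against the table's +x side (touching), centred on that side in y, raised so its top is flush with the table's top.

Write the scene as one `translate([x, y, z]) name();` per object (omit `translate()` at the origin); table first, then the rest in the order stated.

table();
translate([86, 105, 721]) open_box();
translate([1138, 219, 298]) bench();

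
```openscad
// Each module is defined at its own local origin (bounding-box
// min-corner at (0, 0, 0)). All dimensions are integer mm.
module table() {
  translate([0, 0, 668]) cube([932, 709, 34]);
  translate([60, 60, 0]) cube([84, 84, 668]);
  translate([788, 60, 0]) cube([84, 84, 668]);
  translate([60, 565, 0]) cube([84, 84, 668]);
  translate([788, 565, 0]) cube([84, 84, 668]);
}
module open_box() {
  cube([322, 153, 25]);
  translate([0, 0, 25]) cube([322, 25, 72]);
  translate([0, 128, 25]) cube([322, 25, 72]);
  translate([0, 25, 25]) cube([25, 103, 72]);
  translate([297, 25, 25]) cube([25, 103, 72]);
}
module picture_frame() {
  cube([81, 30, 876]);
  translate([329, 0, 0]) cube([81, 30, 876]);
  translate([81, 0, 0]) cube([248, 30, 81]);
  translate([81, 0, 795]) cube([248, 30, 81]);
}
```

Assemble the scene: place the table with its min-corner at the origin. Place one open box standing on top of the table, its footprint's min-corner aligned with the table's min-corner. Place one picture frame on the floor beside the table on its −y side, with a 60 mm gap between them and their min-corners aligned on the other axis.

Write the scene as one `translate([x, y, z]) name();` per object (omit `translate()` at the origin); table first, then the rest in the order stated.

table();
translate([0, 0, 702]) open_box();
translate([0, -90, 0]) picture_frame();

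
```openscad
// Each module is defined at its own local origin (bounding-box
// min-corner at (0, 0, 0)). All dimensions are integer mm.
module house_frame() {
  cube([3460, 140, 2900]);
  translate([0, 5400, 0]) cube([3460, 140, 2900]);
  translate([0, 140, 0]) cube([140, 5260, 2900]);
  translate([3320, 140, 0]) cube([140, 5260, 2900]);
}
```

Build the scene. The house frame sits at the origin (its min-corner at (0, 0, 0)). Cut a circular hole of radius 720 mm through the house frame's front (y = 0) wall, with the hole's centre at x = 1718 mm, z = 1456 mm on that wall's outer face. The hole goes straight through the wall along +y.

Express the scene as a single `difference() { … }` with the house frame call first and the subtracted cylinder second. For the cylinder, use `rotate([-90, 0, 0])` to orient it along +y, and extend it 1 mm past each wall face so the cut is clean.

difference() {
  house_frame();
  translate([1718, -1, 1456]) rotate([-90, 0, 0]) cylinder(h = 142, r = 720);
}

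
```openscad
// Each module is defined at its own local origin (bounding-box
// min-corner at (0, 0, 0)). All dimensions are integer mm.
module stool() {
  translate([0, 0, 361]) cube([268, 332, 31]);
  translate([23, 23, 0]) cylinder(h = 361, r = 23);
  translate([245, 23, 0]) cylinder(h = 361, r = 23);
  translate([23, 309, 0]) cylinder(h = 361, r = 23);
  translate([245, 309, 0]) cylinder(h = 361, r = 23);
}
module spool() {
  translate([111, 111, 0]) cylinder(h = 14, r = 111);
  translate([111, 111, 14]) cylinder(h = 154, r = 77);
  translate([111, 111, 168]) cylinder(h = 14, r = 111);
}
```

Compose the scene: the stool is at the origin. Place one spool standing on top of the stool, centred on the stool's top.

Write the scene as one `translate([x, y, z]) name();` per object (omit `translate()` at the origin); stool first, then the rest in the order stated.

stool();
translate([23, 55, 392]) spool();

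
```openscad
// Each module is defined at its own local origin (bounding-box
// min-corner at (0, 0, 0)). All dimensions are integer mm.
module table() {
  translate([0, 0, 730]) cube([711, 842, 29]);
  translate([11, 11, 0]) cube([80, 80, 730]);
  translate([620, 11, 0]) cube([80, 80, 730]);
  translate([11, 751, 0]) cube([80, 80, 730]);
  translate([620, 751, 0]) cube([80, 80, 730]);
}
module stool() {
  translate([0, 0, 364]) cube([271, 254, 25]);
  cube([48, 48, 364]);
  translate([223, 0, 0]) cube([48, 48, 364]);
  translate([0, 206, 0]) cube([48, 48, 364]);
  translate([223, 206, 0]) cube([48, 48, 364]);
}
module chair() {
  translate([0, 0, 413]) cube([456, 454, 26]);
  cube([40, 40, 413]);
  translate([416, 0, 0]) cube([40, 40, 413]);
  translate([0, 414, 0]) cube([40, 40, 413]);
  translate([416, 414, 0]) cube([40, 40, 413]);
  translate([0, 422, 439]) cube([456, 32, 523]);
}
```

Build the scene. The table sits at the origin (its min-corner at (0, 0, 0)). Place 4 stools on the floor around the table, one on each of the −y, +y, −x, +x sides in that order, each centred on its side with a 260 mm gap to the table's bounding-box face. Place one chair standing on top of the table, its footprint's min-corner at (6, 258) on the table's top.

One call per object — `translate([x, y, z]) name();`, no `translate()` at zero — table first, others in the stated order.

table();
translate([220, -514, 0]) stool();
translate([220, 1102, 0]) stool();
translate([-531, 294, 0]) stool();
translate([971, 294, 0]) stool();
translate([6, 258, 759]) chair();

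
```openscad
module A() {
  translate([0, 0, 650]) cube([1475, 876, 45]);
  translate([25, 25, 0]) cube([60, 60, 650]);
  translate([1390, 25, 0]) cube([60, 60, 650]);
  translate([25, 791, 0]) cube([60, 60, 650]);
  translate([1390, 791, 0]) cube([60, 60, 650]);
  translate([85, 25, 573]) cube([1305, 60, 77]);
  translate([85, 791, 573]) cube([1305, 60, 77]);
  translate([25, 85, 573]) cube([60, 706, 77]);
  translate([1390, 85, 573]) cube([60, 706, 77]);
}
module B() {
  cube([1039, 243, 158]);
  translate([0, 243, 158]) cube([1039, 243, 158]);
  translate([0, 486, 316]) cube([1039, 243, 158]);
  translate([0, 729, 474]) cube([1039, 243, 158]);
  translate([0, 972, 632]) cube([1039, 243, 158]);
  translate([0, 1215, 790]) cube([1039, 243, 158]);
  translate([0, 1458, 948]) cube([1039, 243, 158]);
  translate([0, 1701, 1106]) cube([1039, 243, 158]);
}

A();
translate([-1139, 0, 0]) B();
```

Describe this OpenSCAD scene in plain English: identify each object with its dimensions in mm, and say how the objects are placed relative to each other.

A is a table: top 1475 mm (x) × 876 mm (y), 45 mm thick, upper face at z = 695 mm, on four 60×60 mm square legs, each inset 25 mm from the nearest pair of top edges, running from z = 0 to the bottom of the top. Four apron rails, 60 mm thick and 77 mm tall, run between adjacent legs with their top edges flush with the underside of the top and their outer faces flush with the legs' outer faces.

B is a straight staircase of 8 solid steps. Each step is 1039 mm wide (x), 243 mm deep (y, the going) and 158 mm tall (the rise). The first step rests on the floor; each subsequent step sits one going further in +y and one rise higher in +z, directly behind and above the previous step with no overlap.

The staircase is on the floor beside the table on its −x side.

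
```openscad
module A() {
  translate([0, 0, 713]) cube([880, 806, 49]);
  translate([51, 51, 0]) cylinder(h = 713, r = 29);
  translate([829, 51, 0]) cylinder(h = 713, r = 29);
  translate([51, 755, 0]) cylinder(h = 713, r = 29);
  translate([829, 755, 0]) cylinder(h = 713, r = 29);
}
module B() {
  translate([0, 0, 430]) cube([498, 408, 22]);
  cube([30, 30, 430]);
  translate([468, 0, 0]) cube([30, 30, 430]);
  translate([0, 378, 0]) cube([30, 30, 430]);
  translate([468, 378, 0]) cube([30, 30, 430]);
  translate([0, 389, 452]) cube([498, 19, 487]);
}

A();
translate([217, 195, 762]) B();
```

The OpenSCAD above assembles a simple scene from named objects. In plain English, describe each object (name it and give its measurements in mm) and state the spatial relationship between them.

A is a rectangular dining table. The top is 880×806×49 mm with its upper surface at z = 762 mm. It stands on four round legs of 58 mm diameter, each leg's bounding box inset 22 mm from the nearest pair of top edges, running from the floor to the underside of the top.

B is a chair. The seat is a 498×408×22 mm slab with its top at z = 452 mm, on four 30×30 mm corner legs (flush with the seat edges, standing on z = 0). A flat backrest 19 mm thick, 487 mm tall, spans the full seat width and rises from the seat top along its +y edge, rear face flush with the rear of the seat.

The chair is on top of the table.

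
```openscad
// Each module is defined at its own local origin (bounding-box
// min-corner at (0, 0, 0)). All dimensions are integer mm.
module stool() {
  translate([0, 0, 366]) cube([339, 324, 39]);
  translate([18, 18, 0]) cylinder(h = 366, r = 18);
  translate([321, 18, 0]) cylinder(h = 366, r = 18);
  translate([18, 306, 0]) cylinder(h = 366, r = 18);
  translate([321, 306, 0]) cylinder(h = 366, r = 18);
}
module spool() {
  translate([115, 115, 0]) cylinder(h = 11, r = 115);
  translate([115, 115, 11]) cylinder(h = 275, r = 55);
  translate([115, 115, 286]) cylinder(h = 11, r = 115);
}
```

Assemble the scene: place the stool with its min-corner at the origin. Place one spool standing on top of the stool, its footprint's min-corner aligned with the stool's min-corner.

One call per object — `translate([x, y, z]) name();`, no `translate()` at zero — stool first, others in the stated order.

stool();
translate([0, 0, 405]) spool();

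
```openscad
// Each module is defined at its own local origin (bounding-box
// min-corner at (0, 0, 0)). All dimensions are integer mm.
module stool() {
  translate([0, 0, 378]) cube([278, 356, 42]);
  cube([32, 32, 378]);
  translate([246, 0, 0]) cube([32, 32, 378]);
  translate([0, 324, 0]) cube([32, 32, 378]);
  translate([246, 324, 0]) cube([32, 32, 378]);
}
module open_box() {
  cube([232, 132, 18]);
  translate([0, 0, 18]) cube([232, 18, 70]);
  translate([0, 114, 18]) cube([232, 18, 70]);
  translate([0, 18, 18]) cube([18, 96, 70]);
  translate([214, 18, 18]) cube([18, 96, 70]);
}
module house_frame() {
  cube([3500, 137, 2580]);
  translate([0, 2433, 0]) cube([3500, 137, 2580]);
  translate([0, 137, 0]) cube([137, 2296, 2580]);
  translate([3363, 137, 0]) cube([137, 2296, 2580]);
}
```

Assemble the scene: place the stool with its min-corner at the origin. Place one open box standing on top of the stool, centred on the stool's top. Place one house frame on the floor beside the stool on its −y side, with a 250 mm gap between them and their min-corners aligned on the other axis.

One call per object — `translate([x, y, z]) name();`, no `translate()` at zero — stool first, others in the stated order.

stool();
translate([23, 112, 420]) open_box();
translate([0, -2820, 0]) house_frame();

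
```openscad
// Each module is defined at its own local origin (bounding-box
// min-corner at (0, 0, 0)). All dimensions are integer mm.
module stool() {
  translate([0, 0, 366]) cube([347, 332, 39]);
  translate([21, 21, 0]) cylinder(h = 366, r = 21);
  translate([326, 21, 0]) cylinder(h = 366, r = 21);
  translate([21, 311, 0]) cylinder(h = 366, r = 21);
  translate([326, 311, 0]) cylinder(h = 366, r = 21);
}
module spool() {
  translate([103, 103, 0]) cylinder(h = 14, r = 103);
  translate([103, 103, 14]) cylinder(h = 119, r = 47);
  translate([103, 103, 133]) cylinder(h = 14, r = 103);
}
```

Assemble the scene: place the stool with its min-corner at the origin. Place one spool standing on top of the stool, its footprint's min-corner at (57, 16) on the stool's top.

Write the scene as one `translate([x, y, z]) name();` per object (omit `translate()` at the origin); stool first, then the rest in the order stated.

stool();
translate([57, 16, 405]) spool();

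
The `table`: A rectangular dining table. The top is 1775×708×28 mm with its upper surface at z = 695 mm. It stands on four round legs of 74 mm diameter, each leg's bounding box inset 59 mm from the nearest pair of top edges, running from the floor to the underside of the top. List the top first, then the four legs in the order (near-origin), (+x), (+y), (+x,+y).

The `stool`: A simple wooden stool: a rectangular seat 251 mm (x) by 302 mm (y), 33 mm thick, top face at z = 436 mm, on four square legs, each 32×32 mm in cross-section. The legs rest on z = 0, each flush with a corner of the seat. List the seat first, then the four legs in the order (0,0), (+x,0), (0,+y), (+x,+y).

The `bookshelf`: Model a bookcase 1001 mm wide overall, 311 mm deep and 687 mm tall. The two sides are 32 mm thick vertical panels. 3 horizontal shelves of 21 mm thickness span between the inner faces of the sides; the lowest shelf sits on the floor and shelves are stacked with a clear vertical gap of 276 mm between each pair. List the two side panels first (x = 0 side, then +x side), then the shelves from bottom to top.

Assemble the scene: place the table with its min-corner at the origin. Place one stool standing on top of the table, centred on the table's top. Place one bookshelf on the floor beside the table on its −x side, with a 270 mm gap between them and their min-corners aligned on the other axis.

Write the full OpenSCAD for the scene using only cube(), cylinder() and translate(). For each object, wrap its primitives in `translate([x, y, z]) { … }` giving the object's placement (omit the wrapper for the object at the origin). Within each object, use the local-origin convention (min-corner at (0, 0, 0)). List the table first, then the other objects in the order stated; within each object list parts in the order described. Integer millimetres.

translate([0, 0, 667]) cube([1775, 708, 28]);
translate([96, 96, 0]) cylinder(h = 667, r = 37);
translate([1679, 96, 0]) cylinder(h = 667, r = 37);
translate([96, 612, 0]) cylinder(h = 667, r = 37);
translate([1679, 612, 0]) cylinder(h = 667, r = 37);
translate([762, 203, 695]) {
  translate([0, 0, 403]) cube([251, 302, 33]);
  cube([32, 32, 403]);
  translate([219, 0, 0]) cube([32, 32, 403]);
  translate([0, 270, 0]) cube([32, 32, 403]);
  translate([219, 270, 0]) cube([32, 32, 403]);
}
translate([-1271, 0, 0]) {
  cube([32, 311, 687]);
  translate([969, 0, 0]) cube([32, 311, 687]);
  translate([32, 0, 0]) cube([937, 311, 21]);
  translate([32, 0, 297]) cube([937, 311, 21]);
  translate([32, 0, 594]) cube([937, 311, 21]);
}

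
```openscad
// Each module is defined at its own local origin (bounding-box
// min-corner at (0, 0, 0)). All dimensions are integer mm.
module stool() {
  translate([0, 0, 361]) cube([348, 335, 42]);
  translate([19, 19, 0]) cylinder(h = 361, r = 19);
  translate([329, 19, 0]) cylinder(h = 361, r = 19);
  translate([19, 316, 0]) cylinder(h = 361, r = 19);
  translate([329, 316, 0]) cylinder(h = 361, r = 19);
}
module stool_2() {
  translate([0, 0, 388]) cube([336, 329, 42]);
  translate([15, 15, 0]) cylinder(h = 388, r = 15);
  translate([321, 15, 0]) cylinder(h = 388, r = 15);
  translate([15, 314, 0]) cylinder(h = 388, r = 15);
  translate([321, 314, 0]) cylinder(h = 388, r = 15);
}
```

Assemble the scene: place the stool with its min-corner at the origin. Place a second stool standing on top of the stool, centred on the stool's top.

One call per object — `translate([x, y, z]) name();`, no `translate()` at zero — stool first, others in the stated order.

stool();
translate([6, 3, 403]) stool_2();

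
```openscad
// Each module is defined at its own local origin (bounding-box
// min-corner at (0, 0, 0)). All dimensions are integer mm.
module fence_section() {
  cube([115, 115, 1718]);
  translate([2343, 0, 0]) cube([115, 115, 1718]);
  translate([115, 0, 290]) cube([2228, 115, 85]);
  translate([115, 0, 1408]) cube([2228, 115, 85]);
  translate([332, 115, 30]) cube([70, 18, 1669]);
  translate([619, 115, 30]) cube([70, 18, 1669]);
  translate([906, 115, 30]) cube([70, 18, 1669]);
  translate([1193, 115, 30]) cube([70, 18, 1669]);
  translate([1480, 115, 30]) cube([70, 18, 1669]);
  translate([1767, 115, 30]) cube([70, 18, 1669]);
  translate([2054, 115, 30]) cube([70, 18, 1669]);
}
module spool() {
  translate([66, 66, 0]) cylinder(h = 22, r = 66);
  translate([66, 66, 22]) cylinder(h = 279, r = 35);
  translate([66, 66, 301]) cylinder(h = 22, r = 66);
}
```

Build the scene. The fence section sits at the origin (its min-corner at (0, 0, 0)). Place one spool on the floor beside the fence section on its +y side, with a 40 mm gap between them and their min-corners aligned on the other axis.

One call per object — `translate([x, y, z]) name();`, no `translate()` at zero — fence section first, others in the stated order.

fence_section();
translate([0, 173, 0]) spool();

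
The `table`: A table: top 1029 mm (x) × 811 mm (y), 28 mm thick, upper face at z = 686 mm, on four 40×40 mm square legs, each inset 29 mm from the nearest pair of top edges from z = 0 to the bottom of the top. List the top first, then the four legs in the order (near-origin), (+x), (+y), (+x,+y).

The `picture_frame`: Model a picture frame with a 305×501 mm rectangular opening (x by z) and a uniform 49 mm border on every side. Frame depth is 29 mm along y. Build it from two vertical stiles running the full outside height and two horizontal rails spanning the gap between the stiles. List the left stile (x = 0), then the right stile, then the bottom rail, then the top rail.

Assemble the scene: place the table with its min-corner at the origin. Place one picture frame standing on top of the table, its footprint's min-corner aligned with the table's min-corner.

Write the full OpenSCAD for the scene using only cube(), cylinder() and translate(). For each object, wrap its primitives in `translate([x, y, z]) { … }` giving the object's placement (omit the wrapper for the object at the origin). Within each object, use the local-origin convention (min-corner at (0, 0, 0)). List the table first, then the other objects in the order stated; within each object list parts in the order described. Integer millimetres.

translate([0, 0, 658]) cube([1029, 811, 28]);
translate([29, 29, 0]) cube([40, 40, 658]);
translate([960, 29, 0]) cube([40, 40, 658]);
translate([29, 742, 0]) cube([40, 40, 658]);
translate([960, 742, 0]) cube([40, 40, 658]);
translate([0, 0, 686]) {
  cube([49, 29, 599]);
  translate([354, 0, 0]) cube([49, 29, 599]);
  translate([49, 0, 0]) cube([305, 29, 49]);
  translate([49, 0, 550]) cube([305, 29, 49]);
}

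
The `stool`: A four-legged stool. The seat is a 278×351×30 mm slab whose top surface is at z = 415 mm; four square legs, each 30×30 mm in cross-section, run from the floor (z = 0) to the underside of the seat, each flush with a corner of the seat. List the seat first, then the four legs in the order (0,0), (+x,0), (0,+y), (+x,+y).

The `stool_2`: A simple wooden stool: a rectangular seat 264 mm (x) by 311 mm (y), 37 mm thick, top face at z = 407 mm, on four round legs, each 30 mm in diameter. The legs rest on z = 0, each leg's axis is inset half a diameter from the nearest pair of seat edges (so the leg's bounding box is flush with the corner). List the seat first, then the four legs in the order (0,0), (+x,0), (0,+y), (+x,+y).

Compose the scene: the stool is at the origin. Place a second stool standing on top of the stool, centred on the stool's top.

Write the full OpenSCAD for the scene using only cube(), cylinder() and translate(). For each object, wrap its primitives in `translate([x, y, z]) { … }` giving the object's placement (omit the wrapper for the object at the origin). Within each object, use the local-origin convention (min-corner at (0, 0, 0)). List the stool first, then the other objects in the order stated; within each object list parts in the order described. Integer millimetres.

translate([0, 0, 385]) cube([278, 351, 30]);
cube([30, 30, 385]);
translate([248, 0, 0]) cube([30, 30, 385]);
translate([0, 321, 0]) cube([30, 30, 385]);
translate([248, 321, 0]) cube([30, 30, 385]);
translate([7, 20, 415]) {
  translate([0, 0, 370]) cube([264, 311, 37]);
  translate([15, 15, 0]) cylinder(h = 370, r = 15);
  translate([249, 15, 0]) cylinder(h = 370, r = 15);
  translate([15, 296, 0]) cylinder(h = 370, r = 15);
  translate([249, 296, 0]) cylinder(h = 370, r = 15);
}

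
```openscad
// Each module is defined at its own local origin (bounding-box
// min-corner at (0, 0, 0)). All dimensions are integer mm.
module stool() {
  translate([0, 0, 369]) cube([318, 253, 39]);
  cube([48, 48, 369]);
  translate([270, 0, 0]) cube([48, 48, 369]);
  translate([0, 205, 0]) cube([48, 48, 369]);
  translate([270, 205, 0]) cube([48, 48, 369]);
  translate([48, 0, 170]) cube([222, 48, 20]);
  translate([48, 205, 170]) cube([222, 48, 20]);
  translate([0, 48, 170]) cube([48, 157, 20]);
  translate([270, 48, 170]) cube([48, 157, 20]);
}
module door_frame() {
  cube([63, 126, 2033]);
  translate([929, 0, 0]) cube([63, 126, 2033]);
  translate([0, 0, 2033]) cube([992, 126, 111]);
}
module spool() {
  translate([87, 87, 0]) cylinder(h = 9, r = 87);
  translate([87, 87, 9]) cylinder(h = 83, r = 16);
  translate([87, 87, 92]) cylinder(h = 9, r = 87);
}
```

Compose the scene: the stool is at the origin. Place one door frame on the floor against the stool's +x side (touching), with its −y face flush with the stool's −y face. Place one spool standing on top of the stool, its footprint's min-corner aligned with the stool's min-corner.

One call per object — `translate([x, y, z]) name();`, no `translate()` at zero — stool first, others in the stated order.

stool();
translate([318, 0, 0]) door_frame();
translate([0, 0, 408]) spool();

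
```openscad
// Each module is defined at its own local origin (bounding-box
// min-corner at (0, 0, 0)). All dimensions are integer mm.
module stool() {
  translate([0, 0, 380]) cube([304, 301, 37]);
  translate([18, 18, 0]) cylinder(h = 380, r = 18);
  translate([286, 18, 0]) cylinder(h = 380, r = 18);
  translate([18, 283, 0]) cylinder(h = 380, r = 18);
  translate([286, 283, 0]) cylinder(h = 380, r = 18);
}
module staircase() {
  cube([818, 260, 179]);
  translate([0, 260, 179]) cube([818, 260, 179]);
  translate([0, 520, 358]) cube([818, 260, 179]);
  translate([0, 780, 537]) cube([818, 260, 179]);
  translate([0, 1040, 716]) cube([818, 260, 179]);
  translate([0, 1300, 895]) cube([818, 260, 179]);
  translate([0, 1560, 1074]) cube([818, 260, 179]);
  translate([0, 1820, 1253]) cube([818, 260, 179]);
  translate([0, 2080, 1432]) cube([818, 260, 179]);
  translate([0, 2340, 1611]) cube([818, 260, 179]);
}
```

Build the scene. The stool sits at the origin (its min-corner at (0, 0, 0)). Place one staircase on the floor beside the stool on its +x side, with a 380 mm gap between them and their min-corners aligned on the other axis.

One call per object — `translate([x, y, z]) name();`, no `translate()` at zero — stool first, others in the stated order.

stool();
translate([684, 0, 0]) staircase();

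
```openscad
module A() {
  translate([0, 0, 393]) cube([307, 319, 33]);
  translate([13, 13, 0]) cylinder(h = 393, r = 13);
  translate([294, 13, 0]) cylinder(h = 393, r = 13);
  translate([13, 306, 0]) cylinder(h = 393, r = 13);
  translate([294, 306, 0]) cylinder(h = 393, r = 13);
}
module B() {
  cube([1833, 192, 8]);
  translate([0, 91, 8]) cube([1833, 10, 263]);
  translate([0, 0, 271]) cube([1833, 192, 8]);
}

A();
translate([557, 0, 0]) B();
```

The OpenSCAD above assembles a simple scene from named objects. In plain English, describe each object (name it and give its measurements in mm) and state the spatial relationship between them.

A is a four-legged stool. The seat is 307×319 mm, 33 mm thick, top at z = 426 mm. It stands on four round legs, each 26 mm in diameter, from z = 0 to the seat underside, each leg's axis is inset half a diameter from the nearest pair of seat edges (so the leg's bounding box is flush with the corner).

B is an I-beam lying along x, 1833 mm long. Overall section height 279 mm. Two flanges 192 mm wide (y) and 8 mm thick, one on the floor and one at the top; a web 10 mm thick runs between them, centred on the flange width.

The I-beam is on the floor beside the stool on its +x side.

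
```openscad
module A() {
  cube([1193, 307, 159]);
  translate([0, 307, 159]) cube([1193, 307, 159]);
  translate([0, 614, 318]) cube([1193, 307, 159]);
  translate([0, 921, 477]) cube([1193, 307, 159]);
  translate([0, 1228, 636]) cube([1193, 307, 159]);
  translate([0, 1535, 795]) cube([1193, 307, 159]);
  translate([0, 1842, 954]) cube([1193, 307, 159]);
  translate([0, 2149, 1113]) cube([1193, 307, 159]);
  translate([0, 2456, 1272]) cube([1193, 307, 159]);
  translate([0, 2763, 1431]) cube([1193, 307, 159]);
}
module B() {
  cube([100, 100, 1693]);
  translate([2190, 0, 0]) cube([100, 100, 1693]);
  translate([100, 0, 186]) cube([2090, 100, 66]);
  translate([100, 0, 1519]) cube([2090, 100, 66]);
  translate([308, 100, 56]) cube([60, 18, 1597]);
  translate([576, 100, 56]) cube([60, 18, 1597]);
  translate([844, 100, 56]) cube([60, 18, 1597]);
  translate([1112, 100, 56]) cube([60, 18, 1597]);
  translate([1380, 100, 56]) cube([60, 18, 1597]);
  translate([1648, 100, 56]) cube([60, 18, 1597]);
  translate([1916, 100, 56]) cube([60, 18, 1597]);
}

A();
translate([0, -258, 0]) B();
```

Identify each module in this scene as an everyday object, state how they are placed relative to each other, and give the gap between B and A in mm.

A is a staircase. B is a fence section. The fence section is on the floor beside the staircase on its −y side. The gap between the fence section and the staircase is 140 mm.

The fence section's nearest face is 140 mm from the staircase's −y face.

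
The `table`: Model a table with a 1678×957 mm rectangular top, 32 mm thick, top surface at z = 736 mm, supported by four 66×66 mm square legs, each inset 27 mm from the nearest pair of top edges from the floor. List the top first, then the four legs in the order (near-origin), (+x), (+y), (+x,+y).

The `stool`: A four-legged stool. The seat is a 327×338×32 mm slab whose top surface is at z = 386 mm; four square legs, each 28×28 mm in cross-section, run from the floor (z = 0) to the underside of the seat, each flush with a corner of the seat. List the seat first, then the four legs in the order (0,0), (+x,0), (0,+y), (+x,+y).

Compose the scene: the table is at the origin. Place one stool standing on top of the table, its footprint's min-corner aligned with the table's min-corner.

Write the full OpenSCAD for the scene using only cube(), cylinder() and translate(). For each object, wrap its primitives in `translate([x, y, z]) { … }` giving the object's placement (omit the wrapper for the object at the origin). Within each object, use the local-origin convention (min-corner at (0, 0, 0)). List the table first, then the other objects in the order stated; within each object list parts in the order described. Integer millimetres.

translate([0, 0, 704]) cube([1678, 957, 32]);
translate([27, 27, 0]) cube([66, 66, 704]);
translate([1585, 27, 0]) cube([66, 66, 704]);
translate([27, 864, 0]) cube([66, 66, 704]);
translate([1585, 864, 0]) cube([66, 66, 704]);
translate([0, 0, 736]) {
  translate([0, 0, 354]) cube([327, 338, 32]);
  cube([28, 28, 354]);
  translate([299, 0, 0]) cube([28, 28, 354]);
  translate([0, 310, 0]) cube([28, 28, 354]);
  translate([299, 310, 0]) cube([28, 28, 354]);
}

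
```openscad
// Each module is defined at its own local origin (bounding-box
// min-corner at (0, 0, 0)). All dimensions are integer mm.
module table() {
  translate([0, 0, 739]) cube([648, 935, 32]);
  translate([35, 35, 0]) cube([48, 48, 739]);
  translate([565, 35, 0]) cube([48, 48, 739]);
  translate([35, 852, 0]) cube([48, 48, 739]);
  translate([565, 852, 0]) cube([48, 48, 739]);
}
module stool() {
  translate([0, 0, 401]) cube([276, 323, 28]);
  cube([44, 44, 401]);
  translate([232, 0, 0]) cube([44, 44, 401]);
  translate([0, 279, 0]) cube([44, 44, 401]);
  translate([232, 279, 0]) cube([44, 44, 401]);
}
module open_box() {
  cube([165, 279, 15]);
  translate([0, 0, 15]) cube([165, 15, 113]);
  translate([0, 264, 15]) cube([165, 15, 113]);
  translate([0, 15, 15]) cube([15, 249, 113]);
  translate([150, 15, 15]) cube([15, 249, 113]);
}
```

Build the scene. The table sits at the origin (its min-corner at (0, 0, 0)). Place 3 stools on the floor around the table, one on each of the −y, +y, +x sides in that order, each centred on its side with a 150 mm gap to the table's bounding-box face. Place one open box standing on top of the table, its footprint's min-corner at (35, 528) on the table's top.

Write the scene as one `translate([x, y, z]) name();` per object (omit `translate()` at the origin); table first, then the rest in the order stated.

table();
translate([186, -473, 0]) stool();
translate([186, 1085, 0]) stool();
translate([798, 306, 0]) stool();
translate([35, 528, 771]) open_box();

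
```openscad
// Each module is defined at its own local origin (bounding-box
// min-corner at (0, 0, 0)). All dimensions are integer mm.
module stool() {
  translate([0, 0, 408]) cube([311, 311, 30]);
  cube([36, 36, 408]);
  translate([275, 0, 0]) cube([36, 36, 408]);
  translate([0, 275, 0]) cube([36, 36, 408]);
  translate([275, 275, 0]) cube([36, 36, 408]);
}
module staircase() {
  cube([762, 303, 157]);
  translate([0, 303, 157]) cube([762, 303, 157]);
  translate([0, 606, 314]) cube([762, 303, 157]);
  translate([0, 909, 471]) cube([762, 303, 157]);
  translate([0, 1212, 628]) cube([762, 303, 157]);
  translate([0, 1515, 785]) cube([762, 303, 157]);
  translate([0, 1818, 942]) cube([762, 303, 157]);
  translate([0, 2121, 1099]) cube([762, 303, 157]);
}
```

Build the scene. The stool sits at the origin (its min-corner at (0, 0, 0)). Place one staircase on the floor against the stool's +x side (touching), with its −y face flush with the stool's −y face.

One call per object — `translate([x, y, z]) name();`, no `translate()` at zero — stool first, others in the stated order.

stool();
translate([311, 0, 0]) staircase();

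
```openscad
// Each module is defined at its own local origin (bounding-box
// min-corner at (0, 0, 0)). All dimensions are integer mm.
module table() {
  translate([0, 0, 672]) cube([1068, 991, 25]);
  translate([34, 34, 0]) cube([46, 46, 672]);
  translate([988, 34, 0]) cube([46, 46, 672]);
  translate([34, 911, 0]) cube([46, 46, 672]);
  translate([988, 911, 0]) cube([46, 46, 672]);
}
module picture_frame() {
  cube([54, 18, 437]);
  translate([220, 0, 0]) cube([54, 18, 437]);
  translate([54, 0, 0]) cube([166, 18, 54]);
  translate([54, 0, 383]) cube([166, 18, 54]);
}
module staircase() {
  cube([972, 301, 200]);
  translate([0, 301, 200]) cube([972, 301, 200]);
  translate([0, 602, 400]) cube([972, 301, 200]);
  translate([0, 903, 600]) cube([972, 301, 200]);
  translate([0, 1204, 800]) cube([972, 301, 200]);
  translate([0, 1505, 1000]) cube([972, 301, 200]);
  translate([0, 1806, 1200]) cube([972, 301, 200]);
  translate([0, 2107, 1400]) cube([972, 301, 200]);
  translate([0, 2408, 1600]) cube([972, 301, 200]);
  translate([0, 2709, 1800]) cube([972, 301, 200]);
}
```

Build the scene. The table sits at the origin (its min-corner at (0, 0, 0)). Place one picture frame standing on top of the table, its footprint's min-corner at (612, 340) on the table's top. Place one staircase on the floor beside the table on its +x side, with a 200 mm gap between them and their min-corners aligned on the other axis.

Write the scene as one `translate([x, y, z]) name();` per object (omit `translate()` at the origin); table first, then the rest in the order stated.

table();
translate([612, 340, 697]) picture_frame();
translate([1268, 0, 0]) staircase();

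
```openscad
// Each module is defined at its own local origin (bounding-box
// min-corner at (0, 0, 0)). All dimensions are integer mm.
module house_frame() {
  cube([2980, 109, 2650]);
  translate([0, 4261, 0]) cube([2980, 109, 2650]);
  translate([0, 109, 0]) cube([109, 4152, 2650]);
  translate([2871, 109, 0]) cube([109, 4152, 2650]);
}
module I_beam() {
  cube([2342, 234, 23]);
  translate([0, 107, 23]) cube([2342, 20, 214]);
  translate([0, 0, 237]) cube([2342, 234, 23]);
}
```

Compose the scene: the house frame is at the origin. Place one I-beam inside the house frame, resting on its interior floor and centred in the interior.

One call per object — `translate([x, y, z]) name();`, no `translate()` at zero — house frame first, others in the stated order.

house_frame();
translate([319, 2068, 0]) I_beam();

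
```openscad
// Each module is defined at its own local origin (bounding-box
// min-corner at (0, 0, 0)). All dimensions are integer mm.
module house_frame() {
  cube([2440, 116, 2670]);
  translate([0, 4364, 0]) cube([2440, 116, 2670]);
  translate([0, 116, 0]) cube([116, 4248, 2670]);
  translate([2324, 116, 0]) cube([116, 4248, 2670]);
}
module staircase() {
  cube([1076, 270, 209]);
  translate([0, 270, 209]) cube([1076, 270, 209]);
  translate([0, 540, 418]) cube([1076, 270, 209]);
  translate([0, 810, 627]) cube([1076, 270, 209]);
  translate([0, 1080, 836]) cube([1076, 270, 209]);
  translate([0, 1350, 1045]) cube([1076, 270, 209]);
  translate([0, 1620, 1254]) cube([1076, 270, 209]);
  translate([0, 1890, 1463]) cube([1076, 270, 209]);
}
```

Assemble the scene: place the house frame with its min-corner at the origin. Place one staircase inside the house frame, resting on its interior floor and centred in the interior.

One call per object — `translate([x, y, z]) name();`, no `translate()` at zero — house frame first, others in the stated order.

house_frame();
translate([682, 1160, 0]) staircase();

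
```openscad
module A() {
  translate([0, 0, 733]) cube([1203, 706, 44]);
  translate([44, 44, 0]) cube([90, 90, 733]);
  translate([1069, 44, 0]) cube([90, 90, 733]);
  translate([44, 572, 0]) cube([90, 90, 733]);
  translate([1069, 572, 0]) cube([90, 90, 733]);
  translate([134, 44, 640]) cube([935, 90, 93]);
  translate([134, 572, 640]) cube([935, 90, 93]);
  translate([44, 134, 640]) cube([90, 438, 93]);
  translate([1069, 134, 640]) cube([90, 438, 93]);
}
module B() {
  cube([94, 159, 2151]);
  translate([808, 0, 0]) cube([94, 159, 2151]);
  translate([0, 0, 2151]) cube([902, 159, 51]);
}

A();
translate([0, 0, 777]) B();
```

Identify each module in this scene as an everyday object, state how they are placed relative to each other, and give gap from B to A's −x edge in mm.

The door frame's min-x is at 0; the table's min-x is 0; gap = 0 mm.

A is a table. B is a door frame. The door frame is on top of the table. The gap from the door frame to the table's −x edge is 0 mm.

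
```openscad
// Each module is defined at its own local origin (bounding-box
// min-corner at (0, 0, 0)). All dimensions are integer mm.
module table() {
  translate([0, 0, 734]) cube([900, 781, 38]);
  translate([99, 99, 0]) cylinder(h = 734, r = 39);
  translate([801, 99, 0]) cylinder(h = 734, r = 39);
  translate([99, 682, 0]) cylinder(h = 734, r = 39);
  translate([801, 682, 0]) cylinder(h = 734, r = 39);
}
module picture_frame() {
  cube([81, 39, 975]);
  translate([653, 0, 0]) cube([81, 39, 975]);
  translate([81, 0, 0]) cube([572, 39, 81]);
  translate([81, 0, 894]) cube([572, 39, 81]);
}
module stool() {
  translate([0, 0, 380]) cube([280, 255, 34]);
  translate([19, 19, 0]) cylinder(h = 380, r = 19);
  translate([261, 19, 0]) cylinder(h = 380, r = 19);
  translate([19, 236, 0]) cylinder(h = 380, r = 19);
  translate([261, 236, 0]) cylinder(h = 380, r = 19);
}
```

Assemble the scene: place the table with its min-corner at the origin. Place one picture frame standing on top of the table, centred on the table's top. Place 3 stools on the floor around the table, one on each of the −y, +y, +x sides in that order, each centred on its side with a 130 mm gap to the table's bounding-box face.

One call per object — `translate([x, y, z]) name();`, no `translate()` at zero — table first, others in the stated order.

table();
translate([83, 371, 772]) picture_frame();
translate([310, -385, 0]) stool();
translate([310, 911, 0]) stool();
translate([1030, 263, 0]) stool();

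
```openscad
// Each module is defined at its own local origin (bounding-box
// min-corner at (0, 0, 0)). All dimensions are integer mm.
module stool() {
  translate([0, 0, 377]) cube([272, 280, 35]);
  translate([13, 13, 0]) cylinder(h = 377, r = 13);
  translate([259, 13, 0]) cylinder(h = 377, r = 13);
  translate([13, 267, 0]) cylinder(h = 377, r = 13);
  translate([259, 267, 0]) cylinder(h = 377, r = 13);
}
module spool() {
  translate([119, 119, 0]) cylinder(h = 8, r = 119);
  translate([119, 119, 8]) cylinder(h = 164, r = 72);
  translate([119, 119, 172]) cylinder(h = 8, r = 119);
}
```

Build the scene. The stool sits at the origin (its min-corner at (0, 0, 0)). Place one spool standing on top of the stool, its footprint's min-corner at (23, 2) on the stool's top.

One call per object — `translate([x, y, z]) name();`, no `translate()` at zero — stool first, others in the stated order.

stool();
translate([23, 2, 412]) spool();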